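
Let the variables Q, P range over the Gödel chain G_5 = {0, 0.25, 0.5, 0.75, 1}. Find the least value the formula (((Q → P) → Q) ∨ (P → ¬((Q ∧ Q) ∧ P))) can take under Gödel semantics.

The minimum is attained at Q = 0.25, P = 0.25:
  (Q → P): 0.25 ≤ 0.25, so result = 1
  ((Q → P) → Q): 1 > 0.25, so result = 0.25
  (Q ∧ Q) = min(0.25, 0.25) = 0.25
  ((Q ∧ Q) ∧ P) = min(0.25, 0.25) = 0.25
  ¬((Q ∧ Q) ∧ P): Gödel ¬ of 0.25 = 0 (operand ≠ 0)
  (P → ¬((Q ∧ Q) ∧ P)): 0.25 > 0, so result = 0
  (((Q → P) → Q) ∨ (P → ¬((Q ∧ Q) ∧ P))) = max(0.25, 0) = 0.25
Checking all 25 assignments confirms none give a value below 0.25.

0.25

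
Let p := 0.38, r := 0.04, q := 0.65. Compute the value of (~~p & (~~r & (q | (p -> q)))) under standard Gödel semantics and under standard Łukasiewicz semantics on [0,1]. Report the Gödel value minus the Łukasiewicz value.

0.96

Gödel evaluation:
  ~p: Gödel ¬ of 0.38 = 0 (operand ≠ 0)
  ~~p: Gödel ¬ of 0 = 1 (operand is 0)
  ~r: Gödel ¬ of 0.04 = 0 (operand ≠ 0)
  ~~r: Gödel ¬ of 0 = 1 (operand is 0)
  (p -> q): 0.38 ≤ 0.65, so result = 1
  (q | (p -> q)) = max(0.65, 1) = 1
  (~~r & (q | (p -> q))) = min(1, 1) = 1
  (~~p & (~~r & (q | (p -> q)))) = min(1, 1) = 1
  Gödel value = 1
Łukasiewicz evaluation:
  ~p: Łukasiewicz ¬ gives 1 − 0.38 = 0.62
  ~~p: Łukasiewicz ¬ gives 1 − 0.62 = 0.38
  ~r: Łukasiewicz ¬ gives 1 − 0.04 = 0.96
  ~~r: Łukasiewicz ¬ gives 1 − 0.96 = 0.04
  (p -> q): min(1, 1 − 0.38 + 0.65) = 1
  (q | (p -> q)) = max(0.65, 1) = 1
  (~~r & (q | (p -> q))) = min(0.04, 1) = 0.04
  (~~p & (~~r & (q | (p -> q)))) = min(0.38, 0.04) = 0.04
  Łukasiewicz value = 0.04
Difference: 1 − 0.04 = 0.96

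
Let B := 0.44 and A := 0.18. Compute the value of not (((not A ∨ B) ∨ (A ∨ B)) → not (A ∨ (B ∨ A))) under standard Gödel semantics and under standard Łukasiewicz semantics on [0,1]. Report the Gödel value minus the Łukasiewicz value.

0.74

Gödel evaluation:
  not A: Gödel ¬ of 0.18 = 0 (operand ≠ 0)
  (not A ∨ B) = max(0, 0.44) = 0.44
  (A ∨ B) = max(0.18, 0.44) = 0.44
  ((not A ∨ B) ∨ (A ∨ B)) = max(0.44, 0.44) = 0.44
  (B ∨ A) = max(0.44, 0.18) = 0.44
  (A ∨ (B ∨ A)) = max(0.18, 0.44) = 0.44
  not (A ∨ (B ∨ A)): Gödel ¬ of 0.44 = 0 (operand ≠ 0)
  (((not A ∨ B) ∨ (A ∨ B)) → not (A ∨ (B ∨ A))): 0.44 > 0, so result = 0
  not (((not A ∨ B) ∨ (A ∨ B)) → not (A ∨ (B ∨ A))): Gödel ¬ of 0 = 1 (operand is 0)
  Gödel value = 1
Łukasiewicz evaluation:
  not A: Łukasiewicz ¬ gives 1 − 0.18 = 0.82
  (not A ∨ B) = max(0.82, 0.44) = 0.82
  (A ∨ B) = max(0.18, 0.44) = 0.44
  ((not A ∨ B) ∨ (A ∨ B)) = max(0.82, 0.44) = 0.82
  (B ∨ A) = max(0.44, 0.18) = 0.44
  (A ∨ (B ∨ A)) = max(0.18, 0.44) = 0.44
  not (A ∨ (B ∨ A)): Łukasiewicz ¬ gives 1 − 0.44 = 0.56
  (((not A ∨ B) ∨ (A ∨ B)) → not (A ∨ (B ∨ A))): min(1, 1 − 0.82 + 0.56) = 0.74
  not (((not A ∨ B) ∨ (A ∨ B)) → not (A ∨ (B ∨ A))): Łukasiewicz ¬ gives 1 − 0.74 = 0.26
  Łukasiewicz value = 0.26
Difference: 1 − 0.26 = 0.74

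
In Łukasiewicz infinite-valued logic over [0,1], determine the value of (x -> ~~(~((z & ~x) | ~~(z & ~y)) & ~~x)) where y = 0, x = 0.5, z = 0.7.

0.80

~x: Łukasiewicz ¬ gives 1 − 0.5 = 0.5
(z & ~x) = min(0.7, 0.5) = 0.5
~y: Łukasiewicz ¬ gives 1 − 0 = 1
(z & ~y) = min(0.7, 1) = 0.7
~(z & ~y): Łukasiewicz ¬ gives 1 − 0.7 = 0.3
~~(z & ~y): Łukasiewicz ¬ gives 1 − 0.3 = 0.7
((z & ~x) | ~~(z & ~y)) = max(0.5, 0.7) = 0.7
~((z & ~x) | ~~(z & ~y)): Łukasiewicz ¬ gives 1 − 0.7 = 0.3
~x: Łukasiewicz ¬ gives 1 − 0.5 = 0.5
~~x: Łukasiewicz ¬ gives 1 − 0.5 = 0.5
(~((z & ~x) | ~~(z & ~y)) & ~~x) = min(0.3, 0.5) = 0.3
~(~((z & ~x) | ~~(z & ~y)) & ~~x): Łukasiewicz ¬ gives 1 − 0.3 = 0.7
~~(~((z & ~x) | ~~(z & ~y)) & ~~x): Łukasiewicz ¬ gives 1 − 0.7 = 0.3
(x -> ~~(~((z & ~x) | ~~(z & ~y)) & ~~x)): min(1, 1 − 0.5 + 0.3) = 0.8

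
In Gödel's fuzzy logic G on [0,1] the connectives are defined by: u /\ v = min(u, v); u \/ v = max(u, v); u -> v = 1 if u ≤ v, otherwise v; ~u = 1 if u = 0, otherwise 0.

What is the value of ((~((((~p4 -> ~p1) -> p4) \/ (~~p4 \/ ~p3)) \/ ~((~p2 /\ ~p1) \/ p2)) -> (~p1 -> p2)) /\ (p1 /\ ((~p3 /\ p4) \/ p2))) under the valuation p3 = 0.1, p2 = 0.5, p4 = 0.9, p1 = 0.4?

~p4: Gödel ¬ of 0.9 = 0 (operand ≠ 0)
~p1: Gödel ¬ of 0.4 = 0 (operand ≠ 0)
(~p4 -> ~p1): 0 ≤ 0, so result = 1
((~p4 -> ~p1) -> p4): 1 > 0.9, so result = 0.9
~p4: Gödel ¬ of 0.9 = 0 (operand ≠ 0)
~~p4: Gödel ¬ of 0 = 1 (operand is 0)
~p3: Gödel ¬ of 0.1 = 0 (operand ≠ 0)
(~~p4 \/ ~p3) = max(1, 0) = 1
(((~p4 -> ~p1) -> p4) \/ (~~p4 \/ ~p3)) = max(0.9, 1) = 1
~p2: Gödel ¬ of 0.5 = 0 (operand ≠ 0)
~p1: Gödel ¬ of 0.4 = 0 (operand ≠ 0)
(~p2 /\ ~p1) = min(0, 0) = 0
((~p2 /\ ~p1) \/ p2) = max(0, 0.5) = 0.5
~((~p2 /\ ~p1) \/ p2): Gödel ¬ of 0.5 = 0 (operand ≠ 0)
((((~p4 -> ~p1) -> p4) \/ (~~p4 \/ ~p3)) \/ ~((~p2 /\ ~p1) \/ p2)) = max(1, 0) = 1
~((((~p4 -> ~p1) -> p4) \/ (~~p4 \/ ~p3)) \/ ~((~p2 /\ ~p1) \/ p2)): Gödel ¬ of 1 = 0 (operand ≠ 0)
~p1: Gödel ¬ of 0.4 = 0 (operand ≠ 0)
(~p1 -> p2): 0 ≤ 0.5, so result = 1
(~((((~p4 -> ~p1) -> p4) \/ (~~p4 \/ ~p3)) \/ ~((~p2 /\ ~p1) \/ p2)) -> (~p1 -> p2)): 0 ≤ 1, so result = 1
~p3: Gödel ¬ of 0.1 = 0 (operand ≠ 0)
(~p3 /\ p4) = min(0, 0.9) = 0
((~p3 /\ p4) \/ p2) = max(0, 0.5) = 0.5
(p1 /\ ((~p3 /\ p4) \/ p2)) = min(0.4, 0.5) = 0.4
((~((((~p4 -> ~p1) -> p4) \/ (~~p4 \/ ~p3)) \/ ~((~p2 /\ ~p1) \/ p2)) -> (~p1 -> p2)) /\ (p1 /\ ((~p3 /\ p4) \/ p2))) = min(1, 0.4) = 0.4

0.40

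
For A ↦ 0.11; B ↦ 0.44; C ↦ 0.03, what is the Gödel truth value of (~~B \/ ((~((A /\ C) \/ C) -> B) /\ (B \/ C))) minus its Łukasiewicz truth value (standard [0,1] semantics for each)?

Gödel evaluation:
  ~B: Gödel ¬ of 0.44 = 0 (operand ≠ 0)
  ~~B: Gödel ¬ of 0 = 1 (operand is 0)
  (A /\ C) = min(0.11, 0.03) = 0.03
  ((A /\ C) \/ C) = max(0.03, 0.03) = 0.03
  ~((A /\ C) \/ C): Gödel ¬ of 0.03 = 0 (operand ≠ 0)
  (~((A /\ C) \/ C) -> B): 0 ≤ 0.44, so result = 1
  (B \/ C) = max(0.44, 0.03) = 0.44
  ((~((A /\ C) \/ C) -> B) /\ (B \/ C)) = min(1, 0.44) = 0.44
  (~~B \/ ((~((A /\ C) \/ C) -> B) /\ (B \/ C))) = max(1, 0.44) = 1
  Gödel value = 1
Łukasiewicz evaluation:
  ~B: Łukasiewicz ¬ gives 1 − 0.44 = 0.56
  ~~B: Łukasiewicz ¬ gives 1 − 0.56 = 0.44
  (A /\ C) = min(0.11, 0.03) = 0.03
  ((A /\ C) \/ C) = max(0.03, 0.03) = 0.03
  ~((A /\ C) \/ C): Łukasiewicz ¬ gives 1 − 0.03 = 0.97
  (~((A /\ C) \/ C) -> B): min(1, 1 − 0.97 + 0.44) = 0.47
  (B \/ C) = max(0.44, 0.03) = 0.44
  ((~((A /\ C) \/ C) -> B) /\ (B \/ C)) = min(0.47, 0.44) = 0.44
  (~~B \/ ((~((A /\ C) \/ C) -> B) /\ (B \/ C))) = max(0.44, 0.44) = 0.44
  Łukasiewicz value = 0.44
Difference: 1 − 0.44 = 0.56

0.56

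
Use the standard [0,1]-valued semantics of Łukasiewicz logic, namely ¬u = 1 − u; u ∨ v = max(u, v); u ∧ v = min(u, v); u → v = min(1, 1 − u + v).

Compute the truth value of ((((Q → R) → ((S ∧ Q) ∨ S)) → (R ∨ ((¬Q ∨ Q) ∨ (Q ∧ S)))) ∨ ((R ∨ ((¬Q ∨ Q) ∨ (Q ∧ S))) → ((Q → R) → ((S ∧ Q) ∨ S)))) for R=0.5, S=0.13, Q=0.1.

1.00

(Q → R): min(1, 1 − 0.1 + 0.5) = 1
(S ∧ Q) = min(0.13, 0.1) = 0.1
((S ∧ Q) ∨ S) = max(0.1, 0.13) = 0.13
((Q → R) → ((S ∧ Q) ∨ S)): min(1, 1 − 1 + 0.13) = 0.13
¬Q: Łukasiewicz ¬ gives 1 − 0.1 = 0.9
(¬Q ∨ Q) = max(0.9, 0.1) = 0.9
(Q ∧ S) = min(0.1, 0.13) = 0.1
((¬Q ∨ Q) ∨ (Q ∧ S)) = max(0.9, 0.1) = 0.9
(R ∨ ((¬Q ∨ Q) ∨ (Q ∧ S))) = max(0.5, 0.9) = 0.9
(((Q → R) → ((S ∧ Q) ∨ S)) → (R ∨ ((¬Q ∨ Q) ∨ (Q ∧ S)))): min(1, 1 − 0.13 + 0.9) = 1
¬Q: Łukasiewicz ¬ gives 1 − 0.1 = 0.9
(¬Q ∨ Q) = max(0.9, 0.1) = 0.9
(Q ∧ S) = min(0.1, 0.13) = 0.1
((¬Q ∨ Q) ∨ (Q ∧ S)) = max(0.9, 0.1) = 0.9
(R ∨ ((¬Q ∨ Q) ∨ (Q ∧ S))) = max(0.5, 0.9) = 0.9
(Q → R): min(1, 1 − 0.1 + 0.5) = 1
(S ∧ Q) = min(0.13, 0.1) = 0.1
((S ∧ Q) ∨ S) = max(0.1, 0.13) = 0.13
((Q → R) → ((S ∧ Q) ∨ S)): min(1, 1 − 1 + 0.13) = 0.13
((R ∨ ((¬Q ∨ Q) ∨ (Q ∧ S))) → ((Q → R) → ((S ∧ Q) ∨ S))): min(1, 1 − 0.9 + 0.13) = 0.23
((((Q → R) → ((S ∧ Q) ∨ S)) → (R ∨ ((¬Q ∨ Q) ∨ (Q ∧ S)))) ∨ ((R ∨ ((¬Q ∨ Q) ∨ (Q ∧ S))) → ((Q → R) → ((S ∧ Q) ∨ S)))) = max(1, 0.23) = 1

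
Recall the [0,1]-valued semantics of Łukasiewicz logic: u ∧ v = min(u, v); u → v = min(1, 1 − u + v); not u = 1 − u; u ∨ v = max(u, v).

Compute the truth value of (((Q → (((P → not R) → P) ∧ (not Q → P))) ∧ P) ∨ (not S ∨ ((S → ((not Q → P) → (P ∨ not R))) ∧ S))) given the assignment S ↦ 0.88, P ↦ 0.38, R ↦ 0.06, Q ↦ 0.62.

not R: Łukasiewicz ¬ gives 1 − 0.06 = 0.94
(P → not R): min(1, 1 − 0.38 + 0.94) = 1
((P → not R) → P): min(1, 1 − 1 + 0.38) = 0.38
not Q: Łukasiewicz ¬ gives 1 − 0.62 = 0.38
(not Q → P): min(1, 1 − 0.38 + 0.38) = 1
(((P → not R) → P) ∧ (not Q → P)) = min(0.38, 1) = 0.38
(Q → (((P → not R) → P) ∧ (not Q → P))): min(1, 1 − 0.62 + 0.38) = 0.76
((Q → (((P → not R) → P) ∧ (not Q → P))) ∧ P) = min(0.76, 0.38) = 0.38
not S: Łukasiewicz ¬ gives 1 − 0.88 = 0.12
not Q: Łukasiewicz ¬ gives 1 − 0.62 = 0.38
(not Q → P): min(1, 1 − 0.38 + 0.38) = 1
not R: Łukasiewicz ¬ gives 1 − 0.06 = 0.94
(P ∨ not R) = max(0.38, 0.94) = 0.94
((not Q → P) → (P ∨ not R)): min(1, 1 − 1 + 0.94) = 0.94
(S → ((not Q → P) → (P ∨ not R))): min(1, 1 − 0.88 + 0.94) = 1
((S → ((not Q → P) → (P ∨ not R))) ∧ S) = min(1, 0.88) = 0.88
(not S ∨ ((S → ((not Q → P) → (P ∨ not R))) ∧ S)) = max(0.12, 0.88) = 0.88
(((Q → (((P → not R) → P) ∧ (not Q → P))) ∧ P) ∨ (not S ∨ ((S → ((not Q → P) → (P ∨ not R))) ∧ S))) = max(0.38, 0.88) = 0.88

0.88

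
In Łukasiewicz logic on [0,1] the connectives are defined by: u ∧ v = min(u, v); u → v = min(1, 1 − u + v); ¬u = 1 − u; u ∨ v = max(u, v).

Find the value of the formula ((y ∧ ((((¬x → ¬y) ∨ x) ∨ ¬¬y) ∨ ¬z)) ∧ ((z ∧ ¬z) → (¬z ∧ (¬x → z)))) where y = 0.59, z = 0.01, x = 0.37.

¬x: Łukasiewicz ¬ gives 1 − 0.37 = 0.63
¬y: Łukasiewicz ¬ gives 1 − 0.59 = 0.41
(¬x → ¬y): min(1, 1 − 0.63 + 0.41) = 0.78
((¬x → ¬y) ∨ x) = max(0.78, 0.37) = 0.78
¬y: Łukasiewicz ¬ gives 1 − 0.59 = 0.41
¬¬y: Łukasiewicz ¬ gives 1 − 0.41 = 0.59
(((¬x → ¬y) ∨ x) ∨ ¬¬y) = max(0.78, 0.59) = 0.78
¬z: Łukasiewicz ¬ gives 1 − 0.01 = 0.99
((((¬x → ¬y) ∨ x) ∨ ¬¬y) ∨ ¬z) = max(0.78, 0.99) = 0.99
(y ∧ ((((¬x → ¬y) ∨ x) ∨ ¬¬y) ∨ ¬z)) = min(0.59, 0.99) = 0.59
¬z: Łukasiewicz ¬ gives 1 − 0.01 = 0.99
(z ∧ ¬z) = min(0.01, 0.99) = 0.01
¬z: Łukasiewicz ¬ gives 1 − 0.01 = 0.99
¬x: Łukasiewicz ¬ gives 1 − 0.37 = 0.63
(¬x → z): min(1, 1 − 0.63 + 0.01) = 0.38
(¬z ∧ (¬x → z)) = min(0.99, 0.38) = 0.38
((z ∧ ¬z) → (¬z ∧ (¬x → z))): min(1, 1 − 0.01 + 0.38) = 1
((y ∧ ((((¬x → ¬y) ∨ x) ∨ ¬¬y) ∨ ¬z)) ∧ ((z ∧ ¬z) → (¬z ∧ (¬x → z)))) = min(0.59, 1) = 0.59

0.59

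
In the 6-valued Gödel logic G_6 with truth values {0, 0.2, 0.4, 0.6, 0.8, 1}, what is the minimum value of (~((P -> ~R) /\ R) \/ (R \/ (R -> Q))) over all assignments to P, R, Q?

0.20

The minimum is attained at P = 0, R = 0.2, Q = 0:
  ~R: Gödel ¬ of 0.2 = 0 (operand ≠ 0)
  (P -> ~R): 0 ≤ 0, so result = 1
  ((P -> ~R) /\ R) = min(1, 0.2) = 0.2
  ~((P -> ~R) /\ R): Gödel ¬ of 0.2 = 0 (operand ≠ 0)
  (R -> Q): 0.2 > 0, so result = 0
  (R \/ (R -> Q)) = max(0.2, 0) = 0.2
  (~((P -> ~R) /\ R) \/ (R \/ (R -> Q))) = max(0, 0.2) = 0.2
Checking all 216 assignments confirms none give a value below 0.20.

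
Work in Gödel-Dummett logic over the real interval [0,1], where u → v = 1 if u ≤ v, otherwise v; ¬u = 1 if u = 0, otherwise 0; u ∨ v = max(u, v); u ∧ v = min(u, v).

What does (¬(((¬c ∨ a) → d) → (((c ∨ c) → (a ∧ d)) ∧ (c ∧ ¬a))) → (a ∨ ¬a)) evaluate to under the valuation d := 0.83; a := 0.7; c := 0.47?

¬c: Gödel ¬ of 0.47 = 0 (operand ≠ 0)
(¬c ∨ a) = max(0, 0.7) = 0.7
((¬c ∨ a) → d): 0.7 ≤ 0.83, so result = 1
(c ∨ c) = max(0.47, 0.47) = 0.47
(a ∧ d) = min(0.7, 0.83) = 0.7
((c ∨ c) → (a ∧ d)): 0.47 ≤ 0.7, so result = 1
¬a: Gödel ¬ of 0.7 = 0 (operand ≠ 0)
(c ∧ ¬a) = min(0.47, 0) = 0
(((c ∨ c) → (a ∧ d)) ∧ (c ∧ ¬a)) = min(1, 0) = 0
(((¬c ∨ a) → d) → (((c ∨ c) → (a ∧ d)) ∧ (c ∧ ¬a))): 1 > 0, so result = 0
¬(((¬c ∨ a) → d) → (((c ∨ c) → (a ∧ d)) ∧ (c ∧ ¬a))): Gödel ¬ of 0 = 1 (operand is 0)
¬a: Gödel ¬ of 0.7 = 0 (operand ≠ 0)
(a ∨ ¬a) = max(0.7, 0) = 0.7
(¬(((¬c ∨ a) → d) → (((c ∨ c) → (a ∧ d)) ∧ (c ∧ ¬a))) → (a ∨ ¬a)): 1 > 0.7, so result = 0.7

0.70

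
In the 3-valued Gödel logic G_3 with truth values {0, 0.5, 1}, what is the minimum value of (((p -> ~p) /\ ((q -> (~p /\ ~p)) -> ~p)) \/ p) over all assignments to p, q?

The minimum is attained at p = 0.5, q = 0:
  ~p: Gödel ¬ of 0.5 = 0 (operand ≠ 0)
  (p -> ~p): 0.5 > 0, so result = 0
  ~p: Gödel ¬ of 0.5 = 0 (operand ≠ 0)
  ~p: Gödel ¬ of 0.5 = 0 (operand ≠ 0)
  (~p /\ ~p) = min(0, 0) = 0
  (q -> (~p /\ ~p)): 0 ≤ 0, so result = 1
  ~p: Gödel ¬ of 0.5 = 0 (operand ≠ 0)
  ((q -> (~p /\ ~p)) -> ~p): 1 > 0, so result = 0
  ((p -> ~p) /\ ((q -> (~p /\ ~p)) -> ~p)) = min(0, 0) = 0
  (((p -> ~p) /\ ((q -> (~p /\ ~p)) -> ~p)) \/ p) = max(0, 0.5) = 0.5
Checking all 9 assignments confirms none give a value below 0.50.

0.50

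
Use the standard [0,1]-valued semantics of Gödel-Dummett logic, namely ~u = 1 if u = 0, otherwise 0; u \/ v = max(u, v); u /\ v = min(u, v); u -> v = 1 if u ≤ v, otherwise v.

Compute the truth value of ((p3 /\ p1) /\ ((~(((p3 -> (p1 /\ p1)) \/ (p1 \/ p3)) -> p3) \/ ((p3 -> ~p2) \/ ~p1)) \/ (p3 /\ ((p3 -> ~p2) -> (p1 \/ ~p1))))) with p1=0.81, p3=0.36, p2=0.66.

0.36

(p3 /\ p1) = min(0.36, 0.81) = 0.36
(p1 /\ p1) = min(0.81, 0.81) = 0.81
(p3 -> (p1 /\ p1)): 0.36 ≤ 0.81, so result = 1
(p1 \/ p3) = max(0.81, 0.36) = 0.81
((p3 -> (p1 /\ p1)) \/ (p1 \/ p3)) = max(1, 0.81) = 1
(((p3 -> (p1 /\ p1)) \/ (p1 \/ p3)) -> p3): 1 > 0.36, so result = 0.36
~(((p3 -> (p1 /\ p1)) \/ (p1 \/ p3)) -> p3): Gödel ¬ of 0.36 = 0 (operand ≠ 0)
~p2: Gödel ¬ of 0.66 = 0 (operand ≠ 0)
(p3 -> ~p2): 0.36 > 0, so result = 0
~p1: Gödel ¬ of 0.81 = 0 (operand ≠ 0)
((p3 -> ~p2) \/ ~p1) = max(0, 0) = 0
(~(((p3 -> (p1 /\ p1)) \/ (p1 \/ p3)) -> p3) \/ ((p3 -> ~p2) \/ ~p1)) = max(0, 0) = 0
~p2: Gödel ¬ of 0.66 = 0 (operand ≠ 0)
(p3 -> ~p2): 0.36 > 0, so result = 0
~p1: Gödel ¬ of 0.81 = 0 (operand ≠ 0)
(p1 \/ ~p1) = max(0.81, 0) = 0.81
((p3 -> ~p2) -> (p1 \/ ~p1)): 0 ≤ 0.81, so result = 1
(p3 /\ ((p3 -> ~p2) -> (p1 \/ ~p1))) = min(0.36, 1) = 0.36
((~(((p3 -> (p1 /\ p1)) \/ (p1 \/ p3)) -> p3) \/ ((p3 -> ~p2) \/ ~p1)) \/ (p3 /\ ((p3 -> ~p2) -> (p1 \/ ~p1)))) = max(0, 0.36) = 0.36
((p3 /\ p1) /\ ((~(((p3 -> (p1 /\ p1)) \/ (p1 \/ p3)) -> p3) \/ ((p3 -> ~p2) \/ ~p1)) \/ (p3 /\ ((p3 -> ~p2) -> (p1 \/ ~p1))))) = min(0.36, 0.36) = 0.36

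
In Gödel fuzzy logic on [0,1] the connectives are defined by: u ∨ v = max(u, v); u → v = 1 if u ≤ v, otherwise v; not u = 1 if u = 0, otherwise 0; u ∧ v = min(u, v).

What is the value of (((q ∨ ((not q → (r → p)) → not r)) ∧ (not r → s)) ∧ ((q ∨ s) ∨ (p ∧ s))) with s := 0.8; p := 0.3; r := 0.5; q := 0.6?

0.60

not q: Gödel ¬ of 0.6 = 0 (operand ≠ 0)
(r → p): 0.5 > 0.3, so result = 0.3
(not q → (r → p)): 0 ≤ 0.3, so result = 1
not r: Gödel ¬ of 0.5 = 0 (operand ≠ 0)
((not q → (r → p)) → not r): 1 > 0, so result = 0
(q ∨ ((not q → (r → p)) → not r)) = max(0.6, 0) = 0.6
not r: Gödel ¬ of 0.5 = 0 (operand ≠ 0)
(not r → s): 0 ≤ 0.8, so result = 1
((q ∨ ((not q → (r → p)) → not r)) ∧ (not r → s)) = min(0.6, 1) = 0.6
(q ∨ s) = max(0.6, 0.8) = 0.8
(p ∧ s) = min(0.3, 0.8) = 0.3
((q ∨ s) ∨ (p ∧ s)) = max(0.8, 0.3) = 0.8
(((q ∨ ((not q → (r → p)) → not r)) ∧ (not r → s)) ∧ ((q ∨ s) ∨ (p ∧ s))) = min(0.6, 0.8) = 0.6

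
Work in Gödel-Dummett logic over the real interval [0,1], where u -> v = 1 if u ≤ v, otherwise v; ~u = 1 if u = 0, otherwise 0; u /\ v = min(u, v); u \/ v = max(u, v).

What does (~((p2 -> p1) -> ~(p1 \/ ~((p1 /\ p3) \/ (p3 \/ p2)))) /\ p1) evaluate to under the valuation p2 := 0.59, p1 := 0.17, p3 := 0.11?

0.17

(p2 -> p1): 0.59 > 0.17, so result = 0.17
(p1 /\ p3) = min(0.17, 0.11) = 0.11
(p3 \/ p2) = max(0.11, 0.59) = 0.59
((p1 /\ p3) \/ (p3 \/ p2)) = max(0.11, 0.59) = 0.59
~((p1 /\ p3) \/ (p3 \/ p2)): Gödel ¬ of 0.59 = 0 (operand ≠ 0)
(p1 \/ ~((p1 /\ p3) \/ (p3 \/ p2))) = max(0.17, 0) = 0.17
~(p1 \/ ~((p1 /\ p3) \/ (p3 \/ p2))): Gödel ¬ of 0.17 = 0 (operand ≠ 0)
((p2 -> p1) -> ~(p1 \/ ~((p1 /\ p3) \/ (p3 \/ p2)))): 0.17 > 0, so result = 0
~((p2 -> p1) -> ~(p1 \/ ~((p1 /\ p3) \/ (p3 \/ p2)))): Gödel ¬ of 0 = 1 (operand is 0)
(~((p2 -> p1) -> ~(p1 \/ ~((p1 /\ p3) \/ (p3 \/ p2)))) /\ p1) = min(1, 0.17) = 0.17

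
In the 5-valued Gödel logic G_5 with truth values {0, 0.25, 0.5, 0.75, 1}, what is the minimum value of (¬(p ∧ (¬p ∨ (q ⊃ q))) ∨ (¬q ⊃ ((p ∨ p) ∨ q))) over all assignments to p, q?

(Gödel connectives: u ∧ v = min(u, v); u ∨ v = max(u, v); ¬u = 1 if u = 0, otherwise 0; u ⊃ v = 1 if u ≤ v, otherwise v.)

0.25

The minimum is attained at p = 0.25, q = 0:
  ¬p: Gödel ¬ of 0.25 = 0 (operand ≠ 0)
  (q ⊃ q): 0 ≤ 0, so result = 1
  (¬p ∨ (q ⊃ q)) = max(0, 1) = 1
  (p ∧ (¬p ∨ (q ⊃ q))) = min(0.25, 1) = 0.25
  ¬(p ∧ (¬p ∨ (q ⊃ q))): Gödel ¬ of 0.25 = 0 (operand ≠ 0)
  ¬q: Gödel ¬ of 0 = 1 (operand is 0)
  (p ∨ p) = max(0.25, 0.25) = 0.25
  ((p ∨ p) ∨ q) = max(0.25, 0) = 0.25
  (¬q ⊃ ((p ∨ p) ∨ q)): 1 > 0.25, so result = 0.25
  (¬(p ∧ (¬p ∨ (q ⊃ q))) ∨ (¬q ⊃ ((p ∨ p) ∨ q))) = max(0, 0.25) = 0.25
Checking all 25 assignments confirms none give a value below 0.25.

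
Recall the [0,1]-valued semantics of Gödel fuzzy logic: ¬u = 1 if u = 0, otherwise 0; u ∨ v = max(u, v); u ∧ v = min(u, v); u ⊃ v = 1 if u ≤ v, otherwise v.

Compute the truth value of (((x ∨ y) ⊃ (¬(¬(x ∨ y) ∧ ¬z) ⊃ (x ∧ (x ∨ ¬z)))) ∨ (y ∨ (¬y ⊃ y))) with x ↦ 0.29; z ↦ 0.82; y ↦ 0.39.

1.00

(x ∨ y) = max(0.29, 0.39) = 0.39
(x ∨ y) = max(0.29, 0.39) = 0.39
¬(x ∨ y): Gödel ¬ of 0.39 = 0 (operand ≠ 0)
¬z: Gödel ¬ of 0.82 = 0 (operand ≠ 0)
(¬(x ∨ y) ∧ ¬z) = min(0, 0) = 0
¬(¬(x ∨ y) ∧ ¬z): Gödel ¬ of 0 = 1 (operand is 0)
¬z: Gödel ¬ of 0.82 = 0 (operand ≠ 0)
(x ∨ ¬z) = max(0.29, 0) = 0.29
(x ∧ (x ∨ ¬z)) = min(0.29, 0.29) = 0.29
(¬(¬(x ∨ y) ∧ ¬z) ⊃ (x ∧ (x ∨ ¬z))): 1 > 0.29, so result = 0.29
((x ∨ y) ⊃ (¬(¬(x ∨ y) ∧ ¬z) ⊃ (x ∧ (x ∨ ¬z)))): 0.39 > 0.29, so result = 0.29
¬y: Gödel ¬ of 0.39 = 0 (operand ≠ 0)
(¬y ⊃ y): 0 ≤ 0.39, so result = 1
(y ∨ (¬y ⊃ y)) = max(0.39, 1) = 1
(((x ∨ y) ⊃ (¬(¬(x ∨ y) ∧ ¬z) ⊃ (x ∧ (x ∨ ¬z)))) ∨ (y ∨ (¬y ⊃ y))) = max(0.29, 1) = 1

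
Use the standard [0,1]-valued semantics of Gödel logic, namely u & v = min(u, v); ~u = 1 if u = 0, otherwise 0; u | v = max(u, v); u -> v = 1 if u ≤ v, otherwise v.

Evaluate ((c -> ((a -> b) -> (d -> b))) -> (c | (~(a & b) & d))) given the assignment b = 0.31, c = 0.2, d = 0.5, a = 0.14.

0.20

(a -> b): 0.14 ≤ 0.31, so result = 1
(d -> b): 0.5 > 0.31, so result = 0.31
((a -> b) -> (d -> b)): 1 > 0.31, so result = 0.31
(c -> ((a -> b) -> (d -> b))): 0.2 ≤ 0.31, so result = 1
(a & b) = min(0.14, 0.31) = 0.14
~(a & b): Gödel ¬ of 0.14 = 0 (operand ≠ 0)
(~(a & b) & d) = min(0, 0.5) = 0
(c | (~(a & b) & d)) = max(0.2, 0) = 0.2
((c -> ((a -> b) -> (d -> b))) -> (c | (~(a & b) & d))): 1 > 0.2, so result = 0.2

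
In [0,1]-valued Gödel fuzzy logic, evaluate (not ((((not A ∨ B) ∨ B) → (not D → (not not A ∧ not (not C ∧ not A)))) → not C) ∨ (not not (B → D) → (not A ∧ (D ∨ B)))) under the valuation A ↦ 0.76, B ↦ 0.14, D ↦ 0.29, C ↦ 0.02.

1.00

not A: Gödel ¬ of 0.76 = 0 (operand ≠ 0)
(not A ∨ B) = max(0, 0.14) = 0.14
((not A ∨ B) ∨ B) = max(0.14, 0.14) = 0.14
not D: Gödel ¬ of 0.29 = 0 (operand ≠ 0)
not A: Gödel ¬ of 0.76 = 0 (operand ≠ 0)
not not A: Gödel ¬ of 0 = 1 (operand is 0)
not C: Gödel ¬ of 0.02 = 0 (operand ≠ 0)
not A: Gödel ¬ of 0.76 = 0 (operand ≠ 0)
(not C ∧ not A) = min(0, 0) = 0
not (not C ∧ not A): Gödel ¬ of 0 = 1 (operand is 0)
(not not A ∧ not (not C ∧ not A)) = min(1, 1) = 1
(not D → (not not A ∧ not (not C ∧ not A))): 0 ≤ 1, so result = 1
(((not A ∨ B) ∨ B) → (not D → (not not A ∧ not (not C ∧ not A)))): 0.14 ≤ 1, so result = 1
not C: Gödel ¬ of 0.02 = 0 (operand ≠ 0)
((((not A ∨ B) ∨ B) → (not D → (not not A ∧ not (not C ∧ not A)))) → not C): 1 > 0, so result = 0
not ((((not A ∨ B) ∨ B) → (not D → (not not A ∧ not (not C ∧ not A)))) → not C): Gödel ¬ of 0 = 1 (operand is 0)
(B → D): 0.14 ≤ 0.29, so result = 1
not (B → D): Gödel ¬ of 1 = 0 (operand ≠ 0)
not not (B → D): Gödel ¬ of 0 = 1 (operand is 0)
not A: Gödel ¬ of 0.76 = 0 (operand ≠ 0)
(D ∨ B) = max(0.29, 0.14) = 0.29
(not A ∧ (D ∨ B)) = min(0, 0.29) = 0
(not not (B → D) → (not A ∧ (D ∨ B))): 1 > 0, so result = 0
(not ((((not A ∨ B) ∨ B) → (not D → (not not A ∧ not (not C ∧ not A)))) → not C) ∨ (not not (B → D) → (not A ∧ (D ∨ B)))) = max(1, 0) = 1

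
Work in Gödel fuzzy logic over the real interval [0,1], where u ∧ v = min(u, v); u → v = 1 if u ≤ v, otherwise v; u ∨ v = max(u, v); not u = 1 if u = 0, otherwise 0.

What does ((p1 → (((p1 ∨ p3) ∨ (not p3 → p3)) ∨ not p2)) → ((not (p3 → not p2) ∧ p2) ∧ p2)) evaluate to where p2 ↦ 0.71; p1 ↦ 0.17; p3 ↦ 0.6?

(p1 ∨ p3) = max(0.17, 0.6) = 0.6
not p3: Gödel ¬ of 0.6 = 0 (operand ≠ 0)
(not p3 → p3): 0 ≤ 0.6, so result = 1
((p1 ∨ p3) ∨ (not p3 → p3)) = max(0.6, 1) = 1
not p2: Gödel ¬ of 0.71 = 0 (operand ≠ 0)
(((p1 ∨ p3) ∨ (not p3 → p3)) ∨ not p2) = max(1, 0) = 1
(p1 → (((p1 ∨ p3) ∨ (not p3 → p3)) ∨ not p2)): 0.17 ≤ 1, so result = 1
not p2: Gödel ¬ of 0.71 = 0 (operand ≠ 0)
(p3 → not p2): 0.6 > 0, so result = 0
not (p3 → not p2): Gödel ¬ of 0 = 1 (operand is 0)
(not (p3 → not p2) ∧ p2) = min(1, 0.71) = 0.71
((not (p3 → not p2) ∧ p2) ∧ p2) = min(0.71, 0.71) = 0.71
((p1 → (((p1 ∨ p3) ∨ (not p3 → p3)) ∨ not p2)) → ((not (p3 → not p2) ∧ p2) ∧ p2)): 1 > 0.71, so result = 0.71

0.71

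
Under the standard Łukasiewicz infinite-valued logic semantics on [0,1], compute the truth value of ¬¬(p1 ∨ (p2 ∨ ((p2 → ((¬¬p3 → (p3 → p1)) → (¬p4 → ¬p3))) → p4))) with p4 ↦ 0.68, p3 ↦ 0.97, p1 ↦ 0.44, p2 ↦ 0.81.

0.81

¬p3: Łukasiewicz ¬ gives 1 − 0.97 = 0.03
¬¬p3: Łukasiewicz ¬ gives 1 − 0.03 = 0.97
(p3 → p1): min(1, 1 − 0.97 + 0.44) = 0.47
(¬¬p3 → (p3 → p1)): min(1, 1 − 0.97 + 0.47) = 0.5
¬p4: Łukasiewicz ¬ gives 1 − 0.68 = 0.32
¬p3: Łukasiewicz ¬ gives 1 − 0.97 = 0.03
(¬p4 → ¬p3): min(1, 1 − 0.32 + 0.03) = 0.71
((¬¬p3 → (p3 → p1)) → (¬p4 → ¬p3)): min(1, 1 − 0.5 + 0.71) = 1
(p2 → ((¬¬p3 → (p3 → p1)) → (¬p4 → ¬p3))): min(1, 1 − 0.81 + 1) = 1
((p2 → ((¬¬p3 → (p3 → p1)) → (¬p4 → ¬p3))) → p4): min(1, 1 − 1 + 0.68) = 0.68
(p2 ∨ ((p2 → ((¬¬p3 → (p3 → p1)) → (¬p4 → ¬p3))) → p4)) = max(0.81, 0.68) = 0.81
(p1 ∨ (p2 ∨ ((p2 → ((¬¬p3 → (p3 → p1)) → (¬p4 → ¬p3))) → p4))) = max(0.44, 0.81) = 0.81
¬(p1 ∨ (p2 ∨ ((p2 → ((¬¬p3 → (p3 → p1)) → (¬p4 → ¬p3))) → p4))): Łukasiewicz ¬ gives 1 − 0.81 = 0.19
¬¬(p1 ∨ (p2 ∨ ((p2 → ((¬¬p3 → (p3 → p1)) → (¬p4 → ¬p3))) → p4))): Łukasiewicz ¬ gives 1 − 0.19 = 0.81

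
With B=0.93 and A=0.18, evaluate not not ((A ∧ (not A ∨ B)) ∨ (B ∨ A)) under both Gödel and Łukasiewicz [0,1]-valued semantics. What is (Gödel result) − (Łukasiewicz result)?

0.07

Gödel evaluation:
  not A: Gödel ¬ of 0.18 = 0 (operand ≠ 0)
  (not A ∨ B) = max(0, 0.93) = 0.93
  (A ∧ (not A ∨ B)) = min(0.18, 0.93) = 0.18
  (B ∨ A) = max(0.93, 0.18) = 0.93
  ((A ∧ (not A ∨ B)) ∨ (B ∨ A)) = max(0.18, 0.93) = 0.93
  not ((A ∧ (not A ∨ B)) ∨ (B ∨ A)): Gödel ¬ of 0.93 = 0 (operand ≠ 0)
  not not ((A ∧ (not A ∨ B)) ∨ (B ∨ A)): Gödel ¬ of 0 = 1 (operand is 0)
  Gödel value = 1
Łukasiewicz evaluation:
  not A: Łukasiewicz ¬ gives 1 − 0.18 = 0.82
  (not A ∨ B) = max(0.82, 0.93) = 0.93
  (A ∧ (not A ∨ B)) = min(0.18, 0.93) = 0.18
  (B ∨ A) = max(0.93, 0.18) = 0.93
  ((A ∧ (not A ∨ B)) ∨ (B ∨ A)) = max(0.18, 0.93) = 0.93
  not ((A ∧ (not A ∨ B)) ∨ (B ∨ A)): Łukasiewicz ¬ gives 1 − 0.93 = 0.07
  not not ((A ∧ (not A ∨ B)) ∨ (B ∨ A)): Łukasiewicz ¬ gives 1 − 0.07 = 0.93
  Łukasiewicz value = 0.93
Difference: 1 − 0.93 = 0.07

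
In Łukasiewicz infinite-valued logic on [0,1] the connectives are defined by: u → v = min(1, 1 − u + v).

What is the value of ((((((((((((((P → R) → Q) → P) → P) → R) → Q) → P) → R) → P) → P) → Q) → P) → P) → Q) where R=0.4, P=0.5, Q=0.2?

0.50

(P → R): min(1, 1 − 0.5 + 0.4) = 0.9
((P → R) → Q): min(1, 1 − 0.9 + 0.2) = 0.3
(((P → R) → Q) → P): min(1, 1 − 0.3 + 0.5) = 1
((((P → R) → Q) → P) → P): min(1, 1 − 1 + 0.5) = 0.5
(((((P → R) → Q) → P) → P) → R): min(1, 1 − 0.5 + 0.4) = 0.9
((((((P → R) → Q) → P) → P) → R) → Q): min(1, 1 − 0.9 + 0.2) = 0.3
(((((((P → R) → Q) → P) → P) → R) → Q) → P): min(1, 1 − 0.3 + 0.5) = 1
((((((((P → R) → Q) → P) → P) → R) → Q) → P) → R): min(1, 1 − 1 + 0.4) = 0.4
(((((((((P → R) → Q) → P) → P) → R) → Q) → P) → R) → P): min(1, 1 − 0.4 + 0.5) = 1
((((((((((P → R) → Q) → P) → P) → R) → Q) → P) → R) → P) → P): min(1, 1 − 1 + 0.5) = 0.5
(((((((((((P → R) → Q) → P) → P) → R) → Q) → P) → R) → P) → P) → Q): min(1, 1 − 0.5 + 0.2) = 0.7
((((((((((((P → R) → Q) → P) → P) → R) → Q) → P) → R) → P) → P) → Q) → P): min(1, 1 − 0.7 + 0.5) = 0.8
(((((((((((((P → R) → Q) → P) → P) → R) → Q) → P) → R) → P) → P) → Q) → P) → P): min(1, 1 − 0.8 + 0.5) = 0.7
((((((((((((((P → R) → Q) → P) → P) → R) → Q) → P) → R) → P) → P) → Q) → P) → P) → Q): min(1, 1 − 0.7 + 0.2) = 0.5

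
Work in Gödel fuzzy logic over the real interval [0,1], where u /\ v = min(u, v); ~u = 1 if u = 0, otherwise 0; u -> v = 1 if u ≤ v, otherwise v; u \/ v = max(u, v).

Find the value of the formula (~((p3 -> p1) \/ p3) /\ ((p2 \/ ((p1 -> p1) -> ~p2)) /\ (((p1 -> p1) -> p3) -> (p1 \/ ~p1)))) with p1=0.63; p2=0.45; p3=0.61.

0.00

(p3 -> p1): 0.61 ≤ 0.63, so result = 1
((p3 -> p1) \/ p3) = max(1, 0.61) = 1
~((p3 -> p1) \/ p3): Gödel ¬ of 1 = 0 (operand ≠ 0)
(p1 -> p1): 0.63 ≤ 0.63, so result = 1
~p2: Gödel ¬ of 0.45 = 0 (operand ≠ 0)
((p1 -> p1) -> ~p2): 1 > 0, so result = 0
(p2 \/ ((p1 -> p1) -> ~p2)) = max(0.45, 0) = 0.45
(p1 -> p1): 0.63 ≤ 0.63, so result = 1
((p1 -> p1) -> p3): 1 > 0.61, so result = 0.61
~p1: Gödel ¬ of 0.63 = 0 (operand ≠ 0)
(p1 \/ ~p1) = max(0.63, 0) = 0.63
(((p1 -> p1) -> p3) -> (p1 \/ ~p1)): 0.61 ≤ 0.63, so result = 1
((p2 \/ ((p1 -> p1) -> ~p2)) /\ (((p1 -> p1) -> p3) -> (p1 \/ ~p1))) = min(0.45, 1) = 0.45
(~((p3 -> p1) \/ p3) /\ ((p2 \/ ((p1 -> p1) -> ~p2)) /\ (((p1 -> p1) -> p3) -> (p1 \/ ~p1)))) = min(0, 0.45) = 0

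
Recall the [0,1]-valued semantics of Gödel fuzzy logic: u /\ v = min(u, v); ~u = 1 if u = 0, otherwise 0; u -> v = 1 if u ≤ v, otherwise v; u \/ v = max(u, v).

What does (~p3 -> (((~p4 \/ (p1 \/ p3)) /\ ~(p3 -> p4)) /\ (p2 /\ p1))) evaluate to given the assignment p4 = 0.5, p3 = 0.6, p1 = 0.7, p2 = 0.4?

1.00

~p3: Gödel ¬ of 0.6 = 0 (operand ≠ 0)
~p4: Gödel ¬ of 0.5 = 0 (operand ≠ 0)
(p1 \/ p3) = max(0.7, 0.6) = 0.7
(~p4 \/ (p1 \/ p3)) = max(0, 0.7) = 0.7
(p3 -> p4): 0.6 > 0.5, so result = 0.5
~(p3 -> p4): Gödel ¬ of 0.5 = 0 (operand ≠ 0)
((~p4 \/ (p1 \/ p3)) /\ ~(p3 -> p4)) = min(0.7, 0) = 0
(p2 /\ p1) = min(0.4, 0.7) = 0.4
(((~p4 \/ (p1 \/ p3)) /\ ~(p3 -> p4)) /\ (p2 /\ p1)) = min(0, 0.4) = 0
(~p3 -> (((~p4 \/ (p1 \/ p3)) /\ ~(p3 -> p4)) /\ (p2 /\ p1))): 0 ≤ 0, so result = 1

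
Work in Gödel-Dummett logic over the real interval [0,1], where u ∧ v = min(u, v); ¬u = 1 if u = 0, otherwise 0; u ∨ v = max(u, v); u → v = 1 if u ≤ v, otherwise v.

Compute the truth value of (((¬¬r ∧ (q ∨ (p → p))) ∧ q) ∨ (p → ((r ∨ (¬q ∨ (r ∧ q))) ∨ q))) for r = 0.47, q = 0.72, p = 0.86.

0.72

¬r: Gödel ¬ of 0.47 = 0 (operand ≠ 0)
¬¬r: Gödel ¬ of 0 = 1 (operand is 0)
(p → p): 0.86 ≤ 0.86, so result = 1
(q ∨ (p → p)) = max(0.72, 1) = 1
(¬¬r ∧ (q ∨ (p → p))) = min(1, 1) = 1
((¬¬r ∧ (q ∨ (p → p))) ∧ q) = min(1, 0.72) = 0.72
¬q: Gödel ¬ of 0.72 = 0 (operand ≠ 0)
(r ∧ q) = min(0.47, 0.72) = 0.47
(¬q ∨ (r ∧ q)) = max(0, 0.47) = 0.47
(r ∨ (¬q ∨ (r ∧ q))) = max(0.47, 0.47) = 0.47
((r ∨ (¬q ∨ (r ∧ q))) ∨ q) = max(0.47, 0.72) = 0.72
(p → ((r ∨ (¬q ∨ (r ∧ q))) ∨ q)): 0.86 > 0.72, so result = 0.72
(((¬¬r ∧ (q ∨ (p → p))) ∧ q) ∨ (p → ((r ∨ (¬q ∨ (r ∧ q))) ∨ q))) = max(0.72, 0.72) = 0.72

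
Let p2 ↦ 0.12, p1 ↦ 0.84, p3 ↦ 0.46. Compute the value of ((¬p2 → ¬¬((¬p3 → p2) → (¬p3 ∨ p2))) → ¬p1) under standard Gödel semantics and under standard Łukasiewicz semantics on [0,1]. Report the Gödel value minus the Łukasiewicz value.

-0.16

Gödel evaluation:
  ¬p2: Gödel ¬ of 0.12 = 0 (operand ≠ 0)
  ¬p3: Gödel ¬ of 0.46 = 0 (operand ≠ 0)
  (¬p3 → p2): 0 ≤ 0.12, so result = 1
  ¬p3: Gödel ¬ of 0.46 = 0 (operand ≠ 0)
  (¬p3 ∨ p2) = max(0, 0.12) = 0.12
  ((¬p3 → p2) → (¬p3 ∨ p2)): 1 > 0.12, so result = 0.12
  ¬((¬p3 → p2) → (¬p3 ∨ p2)): Gödel ¬ of 0.12 = 0 (operand ≠ 0)
  ¬¬((¬p3 → p2) → (¬p3 ∨ p2)): Gödel ¬ of 0 = 1 (operand is 0)
  (¬p2 → ¬¬((¬p3 → p2) → (¬p3 ∨ p2))): 0 ≤ 1, so result = 1
  ¬p1: Gödel ¬ of 0.84 = 0 (operand ≠ 0)
  ((¬p2 → ¬¬((¬p3 → p2) → (¬p3 ∨ p2))) → ¬p1): 1 > 0, so result = 0
  Gödel value = 0
Łukasiewicz evaluation:
  ¬p2: Łukasiewicz ¬ gives 1 − 0.12 = 0.88
  ¬p3: Łukasiewicz ¬ gives 1 − 0.46 = 0.54
  (¬p3 → p2): min(1, 1 − 0.54 + 0.12) = 0.58
  ¬p3: Łukasiewicz ¬ gives 1 − 0.46 = 0.54
  (¬p3 ∨ p2) = max(0.54, 0.12) = 0.54
  ((¬p3 → p2) → (¬p3 ∨ p2)): min(1, 1 − 0.58 + 0.54) = 0.96
  ¬((¬p3 → p2) → (¬p3 ∨ p2)): Łukasiewicz ¬ gives 1 − 0.96 = 0.04
  ¬¬((¬p3 → p2) → (¬p3 ∨ p2)): Łukasiewicz ¬ gives 1 − 0.04 = 0.96
  (¬p2 → ¬¬((¬p3 → p2) → (¬p3 ∨ p2))): min(1, 1 − 0.88 + 0.96) = 1
  ¬p1: Łukasiewicz ¬ gives 1 − 0.84 = 0.16
  ((¬p2 → ¬¬((¬p3 → p2) → (¬p3 ∨ p2))) → ¬p1): min(1, 1 − 1 + 0.16) = 0.16
  Łukasiewicz value = 0.16
Difference: 0 − 0.16 = -0.16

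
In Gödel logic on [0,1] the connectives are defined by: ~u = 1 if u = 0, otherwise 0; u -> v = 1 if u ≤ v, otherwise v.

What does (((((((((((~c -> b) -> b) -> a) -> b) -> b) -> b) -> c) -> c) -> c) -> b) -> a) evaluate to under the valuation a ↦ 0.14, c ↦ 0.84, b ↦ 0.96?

~c: Gödel ¬ of 0.84 = 0 (operand ≠ 0)
(~c -> b): 0 ≤ 0.96, so result = 1
((~c -> b) -> b): 1 > 0.96, so result = 0.96
(((~c -> b) -> b) -> a): 0.96 > 0.14, so result = 0.14
((((~c -> b) -> b) -> a) -> b): 0.14 ≤ 0.96, so result = 1
(((((~c -> b) -> b) -> a) -> b) -> b): 1 > 0.96, so result = 0.96
((((((~c -> b) -> b) -> a) -> b) -> b) -> b): 0.96 ≤ 0.96, so result = 1
(((((((~c -> b) -> b) -> a) -> b) -> b) -> b) -> c): 1 > 0.84, so result = 0.84
((((((((~c -> b) -> b) -> a) -> b) -> b) -> b) -> c) -> c): 0.84 ≤ 0.84, so result = 1
(((((((((~c -> b) -> b) -> a) -> b) -> b) -> b) -> c) -> c) -> c): 1 > 0.84, so result = 0.84
((((((((((~c -> b) -> b) -> a) -> b) -> b) -> b) -> c) -> c) -> c) -> b): 0.84 ≤ 0.96, so result = 1
(((((((((((~c -> b) -> b) -> a) -> b) -> b) -> b) -> c) -> c) -> c) -> b) -> a): 1 > 0.14, so result = 0.14

0.14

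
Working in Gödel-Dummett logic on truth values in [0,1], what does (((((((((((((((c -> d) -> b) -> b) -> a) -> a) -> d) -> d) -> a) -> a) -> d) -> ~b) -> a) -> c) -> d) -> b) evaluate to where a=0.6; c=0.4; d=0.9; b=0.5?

0.50

(c -> d): 0.4 ≤ 0.9, so result = 1
((c -> d) -> b): 1 > 0.5, so result = 0.5
(((c -> d) -> b) -> b): 0.5 ≤ 0.5, so result = 1
((((c -> d) -> b) -> b) -> a): 1 > 0.6, so result = 0.6
(((((c -> d) -> b) -> b) -> a) -> a): 0.6 ≤ 0.6, so result = 1
((((((c -> d) -> b) -> b) -> a) -> a) -> d): 1 > 0.9, so result = 0.9
(((((((c -> d) -> b) -> b) -> a) -> a) -> d) -> d): 0.9 ≤ 0.9, so result = 1
((((((((c -> d) -> b) -> b) -> a) -> a) -> d) -> d) -> a): 1 > 0.6, so result = 0.6
(((((((((c -> d) -> b) -> b) -> a) -> a) -> d) -> d) -> a) -> a): 0.6 ≤ 0.6, so result = 1
((((((((((c -> d) -> b) -> b) -> a) -> a) -> d) -> d) -> a) -> a) -> d): 1 > 0.9, so result = 0.9
~b: Gödel ¬ of 0.5 = 0 (operand ≠ 0)
(((((((((((c -> d) -> b) -> b) -> a) -> a) -> d) -> d) -> a) -> a) -> d) -> ~b): 0.9 > 0, so result = 0
((((((((((((c -> d) -> b) -> b) -> a) -> a) -> d) -> d) -> a) -> a) -> d) -> ~b) -> a): 0 ≤ 0.6, so result = 1
(((((((((((((c -> d) -> b) -> b) -> a) -> a) -> d) -> d) -> a) -> a) -> d) -> ~b) -> a) -> c): 1 > 0.4, so result = 0.4
((((((((((((((c -> d) -> b) -> b) -> a) -> a) -> d) -> d) -> a) -> a) -> d) -> ~b) -> a) -> c) -> d): 0.4 ≤ 0.9, so result = 1
(((((((((((((((c -> d) -> b) -> b) -> a) -> a) -> d) -> d) -> a) -> a) -> d) -> ~b) -> a) -> c) -> d) -> b): 1 > 0.5, so result = 0.5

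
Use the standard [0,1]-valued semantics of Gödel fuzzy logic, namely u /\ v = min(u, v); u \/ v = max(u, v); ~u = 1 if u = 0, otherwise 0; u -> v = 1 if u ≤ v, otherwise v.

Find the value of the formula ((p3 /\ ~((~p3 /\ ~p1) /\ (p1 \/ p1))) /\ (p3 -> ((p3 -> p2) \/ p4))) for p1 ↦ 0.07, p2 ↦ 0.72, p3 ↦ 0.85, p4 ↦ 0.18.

0.72

~p3: Gödel ¬ of 0.85 = 0 (operand ≠ 0)
~p1: Gödel ¬ of 0.07 = 0 (operand ≠ 0)
(~p3 /\ ~p1) = min(0, 0) = 0
(p1 \/ p1) = max(0.07, 0.07) = 0.07
((~p3 /\ ~p1) /\ (p1 \/ p1)) = min(0, 0.07) = 0
~((~p3 /\ ~p1) /\ (p1 \/ p1)): Gödel ¬ of 0 = 1 (operand is 0)
(p3 /\ ~((~p3 /\ ~p1) /\ (p1 \/ p1))) = min(0.85, 1) = 0.85
(p3 -> p2): 0.85 > 0.72, so result = 0.72
((p3 -> p2) \/ p4) = max(0.72, 0.18) = 0.72
(p3 -> ((p3 -> p2) \/ p4)): 0.85 > 0.72, so result = 0.72
((p3 /\ ~((~p3 /\ ~p1) /\ (p1 \/ p1))) /\ (p3 -> ((p3 -> p2) \/ p4))) = min(0.85, 0.72) = 0.72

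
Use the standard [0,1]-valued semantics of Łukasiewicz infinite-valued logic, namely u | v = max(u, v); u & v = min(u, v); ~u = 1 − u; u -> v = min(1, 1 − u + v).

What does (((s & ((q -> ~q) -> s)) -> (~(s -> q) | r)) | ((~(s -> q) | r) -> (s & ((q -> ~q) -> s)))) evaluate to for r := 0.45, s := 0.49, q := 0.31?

1.00

~q: Łukasiewicz ¬ gives 1 − 0.31 = 0.69
(q -> ~q): min(1, 1 − 0.31 + 0.69) = 1
((q -> ~q) -> s): min(1, 1 − 1 + 0.49) = 0.49
(s & ((q -> ~q) -> s)) = min(0.49, 0.49) = 0.49
(s -> q): min(1, 1 − 0.49 + 0.31) = 0.82
~(s -> q): Łukasiewicz ¬ gives 1 − 0.82 = 0.18
(~(s -> q) | r) = max(0.18, 0.45) = 0.45
((s & ((q -> ~q) -> s)) -> (~(s -> q) | r)): min(1, 1 − 0.49 + 0.45) = 0.96
(s -> q): min(1, 1 − 0.49 + 0.31) = 0.82
~(s -> q): Łukasiewicz ¬ gives 1 − 0.82 = 0.18
(~(s -> q) | r) = max(0.18, 0.45) = 0.45
~q: Łukasiewicz ¬ gives 1 − 0.31 = 0.69
(q -> ~q): min(1, 1 − 0.31 + 0.69) = 1
((q -> ~q) -> s): min(1, 1 − 1 + 0.49) = 0.49
(s & ((q -> ~q) -> s)) = min(0.49, 0.49) = 0.49
((~(s -> q) | r) -> (s & ((q -> ~q) -> s))): min(1, 1 − 0.45 + 0.49) = 1
(((s & ((q -> ~q) -> s)) -> (~(s -> q) | r)) | ((~(s -> q) | r) -> (s & ((q -> ~q) -> s)))) = max(0.96, 1) = 1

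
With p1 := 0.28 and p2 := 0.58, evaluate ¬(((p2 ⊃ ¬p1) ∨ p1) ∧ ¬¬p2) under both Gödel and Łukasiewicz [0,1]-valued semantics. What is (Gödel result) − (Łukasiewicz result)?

-0.42

Gödel evaluation:
  ¬p1: Gödel ¬ of 0.28 = 0 (operand ≠ 0)
  (p2 ⊃ ¬p1): 0.58 > 0, so result = 0
  ((p2 ⊃ ¬p1) ∨ p1) = max(0, 0.28) = 0.28
  ¬p2: Gödel ¬ of 0.58 = 0 (operand ≠ 0)
  ¬¬p2: Gödel ¬ of 0 = 1 (operand is 0)
  (((p2 ⊃ ¬p1) ∨ p1) ∧ ¬¬p2) = min(0.28, 1) = 0.28
  ¬(((p2 ⊃ ¬p1) ∨ p1) ∧ ¬¬p2): Gödel ¬ of 0.28 = 0 (operand ≠ 0)
  Gödel value = 0
Łukasiewicz evaluation:
  ¬p1: Łukasiewicz ¬ gives 1 − 0.28 = 0.72
  (p2 ⊃ ¬p1): min(1, 1 − 0.58 + 0.72) = 1
  ((p2 ⊃ ¬p1) ∨ p1) = max(1, 0.28) = 1
  ¬p2: Łukasiewicz ¬ gives 1 − 0.58 = 0.42
  ¬¬p2: Łukasiewicz ¬ gives 1 − 0.42 = 0.58
  (((p2 ⊃ ¬p1) ∨ p1) ∧ ¬¬p2) = min(1, 0.58) = 0.58
  ¬(((p2 ⊃ ¬p1) ∨ p1) ∧ ¬¬p2): Łukasiewicz ¬ gives 1 − 0.58 = 0.42
  Łukasiewicz value = 0.42
Difference: 0 − 0.42 = -0.42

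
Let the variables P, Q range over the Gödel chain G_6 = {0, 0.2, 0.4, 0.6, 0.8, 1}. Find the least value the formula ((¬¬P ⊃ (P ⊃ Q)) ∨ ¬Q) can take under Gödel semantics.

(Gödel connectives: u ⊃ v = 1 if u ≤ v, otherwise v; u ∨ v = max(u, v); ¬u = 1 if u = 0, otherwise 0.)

0.20

The minimum is attained at P = 0.4, Q = 0.2:
  ¬P: Gödel ¬ of 0.4 = 0 (operand ≠ 0)
  ¬¬P: Gödel ¬ of 0 = 1 (operand is 0)
  (P ⊃ Q): 0.4 > 0.2, so result = 0.2
  (¬¬P ⊃ (P ⊃ Q)): 1 > 0.2, so result = 0.2
  ¬Q: Gödel ¬ of 0.2 = 0 (operand ≠ 0)
  ((¬¬P ⊃ (P ⊃ Q)) ∨ ¬Q) = max(0.2, 0) = 0.2
Checking all 36 assignments confirms none give a value below 0.20.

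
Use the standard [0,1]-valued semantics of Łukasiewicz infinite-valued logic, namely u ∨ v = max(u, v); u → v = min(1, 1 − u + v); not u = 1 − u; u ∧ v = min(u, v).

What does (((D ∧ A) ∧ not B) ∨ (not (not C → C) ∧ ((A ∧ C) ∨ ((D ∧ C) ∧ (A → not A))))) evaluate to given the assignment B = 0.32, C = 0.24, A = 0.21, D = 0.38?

(D ∧ A) = min(0.38, 0.21) = 0.21
not B: Łukasiewicz ¬ gives 1 − 0.32 = 0.68
((D ∧ A) ∧ not B) = min(0.21, 0.68) = 0.21
not C: Łukasiewicz ¬ gives 1 − 0.24 = 0.76
(not C → C): min(1, 1 − 0.76 + 0.24) = 0.48
not (not C → C): Łukasiewicz ¬ gives 1 − 0.48 = 0.52
(A ∧ C) = min(0.21, 0.24) = 0.21
(D ∧ C) = min(0.38, 0.24) = 0.24
not A: Łukasiewicz ¬ gives 1 − 0.21 = 0.79
(A → not A): min(1, 1 − 0.21 + 0.79) = 1
((D ∧ C) ∧ (A → not A)) = min(0.24, 1) = 0.24
((A ∧ C) ∨ ((D ∧ C) ∧ (A → not A))) = max(0.21, 0.24) = 0.24
(not (not C → C) ∧ ((A ∧ C) ∨ ((D ∧ C) ∧ (A → not A)))) = min(0.52, 0.24) = 0.24
(((D ∧ A) ∧ not B) ∨ (not (not C → C) ∧ ((A ∧ C) ∨ ((D ∧ C) ∧ (A → not A))))) = max(0.21, 0.24) = 0.24

0.24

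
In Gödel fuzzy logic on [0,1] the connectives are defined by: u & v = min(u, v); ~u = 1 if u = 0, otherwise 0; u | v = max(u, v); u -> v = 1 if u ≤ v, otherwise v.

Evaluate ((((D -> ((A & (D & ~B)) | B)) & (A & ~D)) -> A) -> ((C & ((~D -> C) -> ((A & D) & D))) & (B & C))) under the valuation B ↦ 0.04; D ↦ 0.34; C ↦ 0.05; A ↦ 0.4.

0.04

~B: Gödel ¬ of 0.04 = 0 (operand ≠ 0)
(D & ~B) = min(0.34, 0) = 0
(A & (D & ~B)) = min(0.4, 0) = 0
((A & (D & ~B)) | B) = max(0, 0.04) = 0.04
(D -> ((A & (D & ~B)) | B)): 0.34 > 0.04, so result = 0.04
~D: Gödel ¬ of 0.34 = 0 (operand ≠ 0)
(A & ~D) = min(0.4, 0) = 0
((D -> ((A & (D & ~B)) | B)) & (A & ~D)) = min(0.04, 0) = 0
(((D -> ((A & (D & ~B)) | B)) & (A & ~D)) -> A): 0 ≤ 0.4, so result = 1
~D: Gödel ¬ of 0.34 = 0 (operand ≠ 0)
(~D -> C): 0 ≤ 0.05, so result = 1
(A & D) = min(0.4, 0.34) = 0.34
((A & D) & D) = min(0.34, 0.34) = 0.34
((~D -> C) -> ((A & D) & D)): 1 > 0.34, so result = 0.34
(C & ((~D -> C) -> ((A & D) & D))) = min(0.05, 0.34) = 0.05
(B & C) = min(0.04, 0.05) = 0.04
((C & ((~D -> C) -> ((A & D) & D))) & (B & C)) = min(0.05, 0.04) = 0.04
((((D -> ((A & (D & ~B)) | B)) & (A & ~D)) -> A) -> ((C & ((~D -> C) -> ((A & D) & D))) & (B & C))): 1 > 0.04, so result = 0.04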